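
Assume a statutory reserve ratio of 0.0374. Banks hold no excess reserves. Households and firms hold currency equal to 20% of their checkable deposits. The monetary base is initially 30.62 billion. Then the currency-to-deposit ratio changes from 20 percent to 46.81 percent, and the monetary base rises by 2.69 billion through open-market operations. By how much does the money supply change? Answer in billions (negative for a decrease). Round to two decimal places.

-58.04 billion

Before: m₁ = (1 + 0.2) / (0.0374 + 0.2) ≈ 5.05476, MB₁ = 30.62, so M₁ = 5.05476 × 30.62 ≈ 154.7768 billion.
After: m₂ = (1 + 0.4681) / (0.0374 + 0.4681) ≈ 2.90425, MB₂ = 30.62 + 2.69 = 33.31, so M₂ = 2.90425 × 33.31 ≈ 96.7406 billion.
ΔM = M₂ − M₁ = 96.7406 − 154.7768 = -58.0362 billion.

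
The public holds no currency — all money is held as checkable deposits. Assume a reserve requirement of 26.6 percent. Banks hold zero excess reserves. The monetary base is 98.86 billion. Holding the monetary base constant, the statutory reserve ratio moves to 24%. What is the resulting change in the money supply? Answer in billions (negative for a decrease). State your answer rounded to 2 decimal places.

Initially m₁ = 1 / (0.266) ≈ 3.75940, so M₁ = 3.75940 × 98.86 ≈ 371.6543 billion.
After the change m₂ = 1 / (0.24) ≈ 4.16667, so M₂ = 4.16667 × 98.86 ≈ 411.917 billion.
ΔM = M₂ − M₁ = 411.917 − 371.6543 = 40.2627 billion.

40.26 billion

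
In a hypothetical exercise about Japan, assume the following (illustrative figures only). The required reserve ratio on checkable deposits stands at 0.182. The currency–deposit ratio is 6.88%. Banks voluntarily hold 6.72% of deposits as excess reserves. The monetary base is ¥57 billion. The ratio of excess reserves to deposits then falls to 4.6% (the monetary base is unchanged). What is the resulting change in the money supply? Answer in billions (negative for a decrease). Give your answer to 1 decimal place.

¥13.7 billion

Initially m₁ = (1 + 0.0688) / (0.182 + 0.0672 + 0.0688) ≈ 3.3610, so M₁ = 3.3610 × 57 = 191.577 billion.
After the change m₂ = (1 + 0.0688) / (0.182 + 0.046 + 0.0688) ≈ 3.6011, so M₂ = 3.6011 × 57 = 205.2627 billion.
ΔM = M₂ − M₁ = 205.2627 − 191.577 = 13.6857 billion.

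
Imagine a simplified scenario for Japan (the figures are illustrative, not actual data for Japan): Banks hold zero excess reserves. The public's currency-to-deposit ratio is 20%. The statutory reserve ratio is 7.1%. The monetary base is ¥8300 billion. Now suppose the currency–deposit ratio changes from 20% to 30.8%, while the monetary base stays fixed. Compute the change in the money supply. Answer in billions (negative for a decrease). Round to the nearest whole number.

-8108 billion

Initially m₁ = (1 + 0.2) / (0.071 + 0.2) ≈ 4.42804, so M₁ = 4.42804 × 8300 = 36752.732 billion.
After the change m₂ = (1 + 0.308) / (0.071 + 0.308) ≈ 3.45119, so M₂ = 3.45119 × 8300 = 28644.877 billion.
ΔM = M₂ − M₁ = 28644.877 − 36752.732 = -8107.855 billion.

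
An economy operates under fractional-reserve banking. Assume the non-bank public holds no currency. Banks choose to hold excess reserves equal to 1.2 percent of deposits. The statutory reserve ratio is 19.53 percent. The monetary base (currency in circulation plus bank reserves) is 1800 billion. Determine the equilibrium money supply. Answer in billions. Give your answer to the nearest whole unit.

8683 billion

The money multiplier is m = 1 / (rr + e) = 1 / (0.1953 + 0.012) ≈ 4.82393.
So M = m × MB = 4.82393 × 1800 = 8683.074 billion.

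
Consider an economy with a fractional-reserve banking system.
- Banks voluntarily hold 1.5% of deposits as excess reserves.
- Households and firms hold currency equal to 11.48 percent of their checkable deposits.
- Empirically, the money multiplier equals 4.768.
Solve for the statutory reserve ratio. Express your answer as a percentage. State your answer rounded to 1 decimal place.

Using m = 4.768. Since m = (1 + c)/(c + rr + e), the denominator satisfies c + rr + e = (1 + c)/m = (1 + 0.1148) / 4.768 ≈ 0.233809.
With c = 0.1148 and e = 0.015, the statutory reserve ratio is 0.233809 − 0.1148 − 0.015 = 0.104009.

10.4%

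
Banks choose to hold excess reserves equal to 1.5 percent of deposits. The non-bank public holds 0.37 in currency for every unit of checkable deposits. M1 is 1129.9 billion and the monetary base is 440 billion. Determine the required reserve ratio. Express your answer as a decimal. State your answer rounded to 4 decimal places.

Using m = M/MB = 1129.9/440 ≈ 2.567955. Since m = (1 + c)/(c + rr + e), the denominator satisfies c + rr + e = (1 + c)/m = (1 + 0.37) / 2.567955 ≈ 0.533498.
With c = 0.37 and e = 0.015, the required reserve ratio is 0.533498 − 0.37 − 0.015 = 0.148498.

0.1485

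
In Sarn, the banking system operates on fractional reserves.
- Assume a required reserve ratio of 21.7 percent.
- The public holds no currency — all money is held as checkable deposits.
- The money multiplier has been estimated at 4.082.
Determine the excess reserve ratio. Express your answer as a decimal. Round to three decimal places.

0.028

Using m = 4.082. Since m = (1 + c)/(c + rr + e), the denominator satisfies c + rr + e = (1 + c)/m = (1 + 0) / 4.082 ≈ 0.244978.
With c = 0 and rr = 0.217, the excess reserve ratio is 0.244978 − 0 − 0.217 = 0.027978.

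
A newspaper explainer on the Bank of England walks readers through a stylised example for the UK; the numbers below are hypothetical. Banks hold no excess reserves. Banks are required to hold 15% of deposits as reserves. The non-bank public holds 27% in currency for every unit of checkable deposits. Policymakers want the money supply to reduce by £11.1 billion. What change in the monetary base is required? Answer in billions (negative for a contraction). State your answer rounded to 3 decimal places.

-3.671 billion

The money multiplier is m = (1 + c) / (rr + c) = (1 + 0.27) / (0.15 + 0.27) ≈ 3.023810.
ΔMB = ΔM / m = (−11.1) / 3.023810 ≈ -3.6709 billion.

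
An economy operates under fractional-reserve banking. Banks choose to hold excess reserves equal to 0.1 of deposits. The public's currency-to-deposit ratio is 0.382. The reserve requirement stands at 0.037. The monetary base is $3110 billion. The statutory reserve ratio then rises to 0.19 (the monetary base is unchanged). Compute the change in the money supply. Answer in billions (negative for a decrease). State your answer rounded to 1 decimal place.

-1885.5 billion

Initially m₁ = (1 + 0.382) / (0.037 + 0.1 + 0.382) ≈ 2.662813, so M₁ = 2.662813 × 3110 ≈ 8281.3484 billion.
After the change m₂ = (1 + 0.382) / (0.19 + 0.1 + 0.382) ≈ 2.056548, so M₂ = 2.056548 × 3110 ≈ 6395.8643 billion.
ΔM = M₂ − M₁ = 6395.8643 − 8281.3484 = -1885.4841 billion.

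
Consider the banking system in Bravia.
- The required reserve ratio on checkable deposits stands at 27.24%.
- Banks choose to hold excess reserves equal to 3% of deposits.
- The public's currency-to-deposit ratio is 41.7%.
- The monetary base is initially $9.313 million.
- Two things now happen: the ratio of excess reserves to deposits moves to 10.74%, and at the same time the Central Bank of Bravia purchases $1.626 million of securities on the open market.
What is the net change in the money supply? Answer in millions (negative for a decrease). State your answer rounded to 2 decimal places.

Before: m₁ = (1 + 0.417) / (0.2724 + 0.03 + 0.417) ≈ 1.96970, MB₁ = 9.313, so M₁ = 1.96970 × 9.313 ≈ 18.3438 million.
After: m₂ = (1 + 0.417) / (0.2724 + 0.1074 + 0.417) ≈ 1.77836, MB₂ = 9.313 + 1.626 = 10.939, so M₂ = 1.77836 × 10.939 ≈ 19.4535 million.
ΔM = M₂ − M₁ = 19.4535 − 18.3438 = 1.1097 million.

$1.11 million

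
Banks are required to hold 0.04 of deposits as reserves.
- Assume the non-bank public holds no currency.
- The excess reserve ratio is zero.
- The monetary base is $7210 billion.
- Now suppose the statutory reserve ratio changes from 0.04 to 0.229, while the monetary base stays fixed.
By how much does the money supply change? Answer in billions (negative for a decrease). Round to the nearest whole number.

Initially m₁ = 1 / (0.04) = 25, so M₁ = 25 × 7210 = 180250 billion.
After the change m₂ = 1 / (0.229) ≈ 4.36681, so M₂ = 4.36681 × 7210 = 31484.7001 billion.
ΔM = M₂ − M₁ = 31484.7001 − 180250 = -148765.2999 billion.

-148765 billion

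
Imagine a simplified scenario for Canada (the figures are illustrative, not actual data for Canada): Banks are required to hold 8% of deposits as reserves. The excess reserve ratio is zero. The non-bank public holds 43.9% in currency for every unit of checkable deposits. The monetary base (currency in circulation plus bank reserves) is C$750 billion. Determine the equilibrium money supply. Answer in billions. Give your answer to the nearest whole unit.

The money multiplier is m = (1 + c) / (rr + c) = (1 + 0.439) / (0.08 + 0.439) ≈ 2.7726.
So M = m × MB = 2.7726 × 750 = 2079.45 billion.

C$2079 billion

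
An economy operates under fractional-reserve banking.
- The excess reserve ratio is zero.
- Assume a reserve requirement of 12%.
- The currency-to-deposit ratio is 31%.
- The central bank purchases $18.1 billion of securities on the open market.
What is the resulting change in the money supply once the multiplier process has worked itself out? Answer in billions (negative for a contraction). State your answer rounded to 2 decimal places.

$55.14 billion

The money multiplier is m = (1 + c) / (rr + c) = (1 + 0.31) / (0.12 + 0.31) ≈ 3.04651.
The purchase adds 18.1 billion of base, so ΔM = m × ΔMB = 3.04651 × (+18.1) ≈ 55.1418 billion.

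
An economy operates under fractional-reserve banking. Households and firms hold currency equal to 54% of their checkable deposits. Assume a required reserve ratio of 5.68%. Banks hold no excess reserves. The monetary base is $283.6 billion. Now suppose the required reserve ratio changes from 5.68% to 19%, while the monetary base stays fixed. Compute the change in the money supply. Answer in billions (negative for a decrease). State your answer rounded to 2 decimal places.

Initially m₁ = (1 + 0.54) / (0.0568 + 0.54) ≈ 2.580429, so M₁ = 2.580429 × 283.6 ≈ 731.8097 billion.
After the change m₂ = (1 + 0.54) / (0.19 + 0.54) ≈ 2.109589, so M₂ = 2.109589 × 283.6 ≈ 598.2794 billion.
ΔM = M₂ − M₁ = 598.2794 − 731.8097 = -133.5303 billion.

-133.53 billion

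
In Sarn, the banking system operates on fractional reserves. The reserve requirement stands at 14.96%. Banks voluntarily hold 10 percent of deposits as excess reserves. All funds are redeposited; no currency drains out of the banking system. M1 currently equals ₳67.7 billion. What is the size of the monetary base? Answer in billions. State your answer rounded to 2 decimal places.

₳16.90 billion

The money multiplier is m = 1 / (rr + e) = 1 / (0.1496 + 0.1) ≈ 4.00641.
MB = M / m = 67.7 / 4.00641 ≈ 16.8979 billion.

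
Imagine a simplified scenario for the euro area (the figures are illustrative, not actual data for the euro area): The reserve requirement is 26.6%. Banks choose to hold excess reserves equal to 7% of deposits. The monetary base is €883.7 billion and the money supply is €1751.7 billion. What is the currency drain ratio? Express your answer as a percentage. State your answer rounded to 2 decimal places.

Using m = M/MB = 1751.7/883.7 ≈ 1.982234. From m = (1 + c)/(c + rr + e), rearranging gives 1 + c = m·(c + rr + e), so c·(1 − m) = m·(rr + e) − 1.
Hence c = [m·(rr + e) − 1]/(1 − m) = [1.982234 × (0.266 + 0.07) − 1] / (1 − 1.982234) ≈ 0.340010.

34.00%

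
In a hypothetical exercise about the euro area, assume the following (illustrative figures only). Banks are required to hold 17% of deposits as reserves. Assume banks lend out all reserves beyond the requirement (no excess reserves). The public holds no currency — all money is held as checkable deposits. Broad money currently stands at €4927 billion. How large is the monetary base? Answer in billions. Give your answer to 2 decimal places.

€837.59 billion

With no currency drain and no excess reserves, the money multiplier is m = 1/rr = 1/0.17 ≈ 5.8823529.
The monetary base is MB = M / m = 4927 / 5.8823529 ≈ 837.59 billion.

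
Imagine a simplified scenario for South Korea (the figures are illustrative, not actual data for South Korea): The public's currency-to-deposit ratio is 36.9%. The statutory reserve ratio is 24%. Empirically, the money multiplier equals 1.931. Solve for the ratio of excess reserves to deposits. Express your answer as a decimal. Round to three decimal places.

0.100

Using m = 1.931. Since m = (1 + c)/(c + rr + e), the denominator satisfies c + rr + e = (1 + c)/m = (1 + 0.369) / 1.931 ≈ 0.708959.
With c = 0.369 and rr = 0.24, the ratio of excess reserves to deposits is 0.708959 − 0.369 − 0.24 = 0.099959.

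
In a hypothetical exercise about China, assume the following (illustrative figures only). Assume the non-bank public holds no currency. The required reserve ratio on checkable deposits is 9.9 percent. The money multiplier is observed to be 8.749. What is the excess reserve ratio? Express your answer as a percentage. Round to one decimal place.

1.5%

Using m = 8.749. Since m = (1 + c)/(c + rr + e), the denominator satisfies c + rr + e = (1 + c)/m = (1 + 0) / 8.749 ≈ 0.114299.
With c = 0 and rr = 0.099, the excess reserve ratio is 0.114299 − 0 − 0.099 = 0.015299.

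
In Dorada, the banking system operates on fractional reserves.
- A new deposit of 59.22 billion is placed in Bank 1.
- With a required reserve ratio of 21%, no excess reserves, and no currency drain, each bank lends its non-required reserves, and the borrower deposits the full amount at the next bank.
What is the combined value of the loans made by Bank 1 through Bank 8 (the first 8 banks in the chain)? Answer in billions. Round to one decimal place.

Bank i lends (1 − rr)^i of the original deposit: Bank 1 lends 59.22·0.7900 = 46.7838, Bank 2 lends 59.22·0.7900² ≈ 36.9592, and so on.
Summing a geometric series: total = 59.22·[0.7900·(1 − 0.7900^8) / (1 − 0.7900)] ≈ 188.9818 billion.

189.0 billion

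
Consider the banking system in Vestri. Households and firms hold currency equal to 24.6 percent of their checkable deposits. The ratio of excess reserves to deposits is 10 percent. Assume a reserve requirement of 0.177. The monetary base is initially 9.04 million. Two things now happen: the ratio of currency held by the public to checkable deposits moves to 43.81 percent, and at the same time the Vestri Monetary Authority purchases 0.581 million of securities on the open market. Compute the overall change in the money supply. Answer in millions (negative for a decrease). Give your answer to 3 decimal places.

Before: m₁ = (1 + 0.246) / (0.177 + 0.1 + 0.246) ≈ 2.38241, MB₁ = 9.04, so M₁ = 2.38241 × 9.04 ≈ 21.537 million.
After: m₂ = (1 + 0.4381) / (0.177 + 0.1 + 0.4381) ≈ 2.01105, MB₂ = 9.04 + 0.581 = 9.621, so M₂ = 2.01105 × 9.621 ≈ 19.3483 million.
ΔM = M₂ − M₁ = 19.3483 − 21.537 = -2.1887 million.

-2.189 million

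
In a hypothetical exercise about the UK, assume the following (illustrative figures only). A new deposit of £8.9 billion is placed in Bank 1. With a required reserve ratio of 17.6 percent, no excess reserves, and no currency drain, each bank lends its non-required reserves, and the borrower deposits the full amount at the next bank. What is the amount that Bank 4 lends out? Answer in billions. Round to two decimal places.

£4.10 billion

Each bank lends a fraction (1 − rr) = 0.8240 of the deposit it receives, so Bank 4 receives 8.9·0.8240^3 and lends 8.9·0.8240^4 ≈ 4.1030 billion.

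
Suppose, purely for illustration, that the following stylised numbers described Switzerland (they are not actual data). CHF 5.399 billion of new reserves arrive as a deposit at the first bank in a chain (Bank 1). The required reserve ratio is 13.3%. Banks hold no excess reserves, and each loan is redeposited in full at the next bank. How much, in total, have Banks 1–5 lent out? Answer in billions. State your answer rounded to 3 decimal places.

CHF 17.953 billion

Bank i lends (1 − rr)^i of the original deposit: Bank 1 lends 5.399·0.8670 ≈ 4.6809, Bank 2 lends 5.399·0.8670² ≈ 4.0584, and so on.
Summing a geometric series: total = 5.399·[0.8670·(1 − 0.8670^5) / (1 − 0.8670)] ≈ 17.9534 billion.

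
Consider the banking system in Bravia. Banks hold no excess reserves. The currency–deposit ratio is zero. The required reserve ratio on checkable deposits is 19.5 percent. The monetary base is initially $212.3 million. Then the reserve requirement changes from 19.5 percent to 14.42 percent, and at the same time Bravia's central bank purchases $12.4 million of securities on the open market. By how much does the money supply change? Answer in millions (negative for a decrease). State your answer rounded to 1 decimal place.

Before: m₁ = 1 / (0.195) ≈ 5.12821, MB₁ = 212.3, so M₁ = 5.12821 × 212.3 ≈ 1088.719 million.
After: m₂ = 1 / (0.1442) ≈ 6.93481, MB₂ = 212.3 + 12.4 = 224.7, so M₂ = 6.93481 × 224.7 ≈ 1558.2518 million.
ΔM = M₂ − M₁ = 1558.2518 − 1088.719 = 469.5328 million.

$469.5 million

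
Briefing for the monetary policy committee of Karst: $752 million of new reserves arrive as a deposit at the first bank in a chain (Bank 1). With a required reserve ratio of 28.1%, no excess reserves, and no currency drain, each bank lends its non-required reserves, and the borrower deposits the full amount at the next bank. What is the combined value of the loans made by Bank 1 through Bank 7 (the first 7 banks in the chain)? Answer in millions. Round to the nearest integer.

Bank i lends (1 − rr)^i of the original deposit: Bank 1 lends 752·0.7190 = 540.6880, Bank 2 lends 752·0.7190² ≈ 388.7547, and so on.
Summing a geometric series: total = 752·[0.7190·(1 − 0.7190^7) / (1 − 0.7190)] ≈ 1733.0205 million.

$1733 million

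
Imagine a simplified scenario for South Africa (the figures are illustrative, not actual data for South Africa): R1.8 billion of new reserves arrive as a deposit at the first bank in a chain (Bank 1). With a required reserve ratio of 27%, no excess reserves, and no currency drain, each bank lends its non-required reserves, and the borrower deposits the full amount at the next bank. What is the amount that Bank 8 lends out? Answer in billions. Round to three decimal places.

Each bank lends a fraction (1 − rr) = 0.7300 of the deposit it receives, so Bank 8 receives 1.8·0.7300^7 and lends 1.8·0.7300^8 ≈ 0.1452 billion.

R0.145 billion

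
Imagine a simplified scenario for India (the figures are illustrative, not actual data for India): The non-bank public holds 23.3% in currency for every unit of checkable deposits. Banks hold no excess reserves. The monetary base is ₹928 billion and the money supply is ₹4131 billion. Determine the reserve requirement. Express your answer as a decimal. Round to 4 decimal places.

0.0440

Using m = M/MB = 4131/928 ≈ 4.451509. Since m = (1 + c)/(c + rr + e), the denominator satisfies c + rr + e = (1 + c)/m = (1 + 0.233) / 4.451509 ≈ 0.276985.
With c = 0.233 and e = 0, the reserve requirement is 0.276985 − 0.233 − 0 = 0.043985.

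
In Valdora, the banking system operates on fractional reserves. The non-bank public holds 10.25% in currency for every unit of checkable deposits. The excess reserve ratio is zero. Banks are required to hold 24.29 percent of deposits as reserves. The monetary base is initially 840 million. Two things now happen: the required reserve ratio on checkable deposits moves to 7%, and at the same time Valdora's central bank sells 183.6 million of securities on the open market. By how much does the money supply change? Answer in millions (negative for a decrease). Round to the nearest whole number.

1514 million

Before: m₁ = (1 + 0.1025) / (0.2429 + 0.1025) ≈ 3.1920, MB₁ = 840, so M₁ = 3.1920 × 840 = 2681.28 million.
After: m₂ = (1 + 0.1025) / (0.07 + 0.1025) ≈ 6.3913, MB₂ = 840 − 183.6 = 656.4, so M₂ = 6.3913 × 656.4 ≈ 4195.2493 million.
ΔM = M₂ − M₁ = 4195.2493 − 2681.28 = 1513.9693 million.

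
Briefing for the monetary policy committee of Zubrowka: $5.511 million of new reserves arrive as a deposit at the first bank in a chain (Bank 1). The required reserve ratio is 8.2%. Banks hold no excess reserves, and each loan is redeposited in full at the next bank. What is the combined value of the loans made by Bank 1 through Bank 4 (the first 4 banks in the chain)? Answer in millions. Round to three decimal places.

$17.881 million

Bank i lends (1 − rr)^i of the original deposit: Bank 1 lends 5.511·0.9180 ≈ 5.0591, Bank 2 lends 5.511·0.9180² ≈ 4.6443, and so on.
Summing a geometric series: total = 5.511·[0.9180·(1 − 0.9180^4) / (1 − 0.9180)] ≈ 17.8806 million.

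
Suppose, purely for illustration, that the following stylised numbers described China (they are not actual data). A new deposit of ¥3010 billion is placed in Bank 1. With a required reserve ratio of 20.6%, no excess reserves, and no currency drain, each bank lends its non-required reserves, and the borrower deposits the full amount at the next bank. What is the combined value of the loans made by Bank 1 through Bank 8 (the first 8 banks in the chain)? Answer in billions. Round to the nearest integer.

Bank i lends (1 − rr)^i of the original deposit: Bank 1 lends 3010·0.7940 = 2389.9400, Bank 2 lends 3010·0.7940² ≈ 1897.6124, and so on.
Summing a geometric series: total = 3010·[0.7940·(1 − 0.7940^8) / (1 − 0.7940)] ≈ 9768.9825 billion.

¥9769 billion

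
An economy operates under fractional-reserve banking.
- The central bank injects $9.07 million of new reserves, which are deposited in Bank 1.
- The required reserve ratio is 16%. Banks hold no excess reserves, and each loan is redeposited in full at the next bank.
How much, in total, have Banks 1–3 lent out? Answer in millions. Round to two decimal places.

$19.39 million

Bank i lends (1 − rr)^i of the original deposit: Bank 1 lends 9.07·0.8400 = 7.6188, Bank 2 lends 9.07·0.8400² ≈ 6.3998, and so on.
Summing a geometric series: total = 9.07·[0.8400·(1 − 0.8400^3) / (1 − 0.8400)] ≈ 19.3944 million.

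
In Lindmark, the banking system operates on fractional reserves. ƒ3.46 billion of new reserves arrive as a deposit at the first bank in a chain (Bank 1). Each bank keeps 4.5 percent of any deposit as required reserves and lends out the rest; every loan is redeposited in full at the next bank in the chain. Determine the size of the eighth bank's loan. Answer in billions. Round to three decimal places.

ƒ2.394 billion

Each bank lends a fraction (1 − rr) = 0.9550 of the deposit it receives, so Bank 8 receives 3.46·0.9550^7 and lends 3.46·0.9550^8 ≈ 2.3939 billion.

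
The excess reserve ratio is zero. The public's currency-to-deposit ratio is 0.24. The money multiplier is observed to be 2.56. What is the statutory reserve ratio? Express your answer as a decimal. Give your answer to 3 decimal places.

0.244

Using m = 2.56. Since m = (1 + c)/(c + rr + e), the denominator satisfies c + rr + e = (1 + c)/m = (1 + 0.24) / 2.56 = 0.484375.
With c = 0.24 and e = 0, the statutory reserve ratio is 0.484375 − 0.24 − 0 = 0.244375.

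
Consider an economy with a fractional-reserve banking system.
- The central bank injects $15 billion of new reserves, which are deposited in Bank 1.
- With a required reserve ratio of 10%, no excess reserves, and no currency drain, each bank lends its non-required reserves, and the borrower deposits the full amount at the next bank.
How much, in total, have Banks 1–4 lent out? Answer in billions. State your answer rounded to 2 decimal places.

Bank i lends (1 − rr)^i of the original deposit: Bank 1 lends 15·0.9000 = 13.5000, Bank 2 lends 15·0.9000² = 12.1500, and so on.
Summing a geometric series: total = 15·[0.9000·(1 − 0.9000^4) / (1 − 0.9000)] = 46.4265 billion.

$46.43 billion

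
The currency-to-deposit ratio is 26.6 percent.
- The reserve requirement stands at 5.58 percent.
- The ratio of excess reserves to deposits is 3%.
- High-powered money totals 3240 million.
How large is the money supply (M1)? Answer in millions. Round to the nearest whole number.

The money multiplier is m = (1 + c) / (rr + e + c) = (1 + 0.266) / (0.0558 + 0.03 + 0.266) ≈ 3.59864.
So M = m × MB = 3.59864 × 3240 = 11659.5936 million.

11660 million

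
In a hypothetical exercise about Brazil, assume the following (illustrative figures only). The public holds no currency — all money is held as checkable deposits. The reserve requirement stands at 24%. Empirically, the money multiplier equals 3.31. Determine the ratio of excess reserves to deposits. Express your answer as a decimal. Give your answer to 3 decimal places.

0.062

Using m = 3.31. Since m = (1 + c)/(c + rr + e), the denominator satisfies c + rr + e = (1 + c)/m = (1 + 0) / 3.31 ≈ 0.302115.
With c = 0 and rr = 0.24, the ratio of excess reserves to deposits is 0.302115 − 0 − 0.24 = 0.062115.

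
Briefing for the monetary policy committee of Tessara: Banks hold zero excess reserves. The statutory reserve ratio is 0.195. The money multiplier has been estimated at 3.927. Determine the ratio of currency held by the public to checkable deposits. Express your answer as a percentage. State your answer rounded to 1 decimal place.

8.0%

Using m = 3.927. From m = (1 + c)/(c + rr + e), rearranging gives 1 + c = m·(c + rr + e), so c·(1 − m) = m·(rr + e) − 1.
Hence c = [m·(rr + e) − 1]/(1 − m) = [3.927 × (0.195 + 0) − 1] / (1 − 3.927) ≈ 0.080026.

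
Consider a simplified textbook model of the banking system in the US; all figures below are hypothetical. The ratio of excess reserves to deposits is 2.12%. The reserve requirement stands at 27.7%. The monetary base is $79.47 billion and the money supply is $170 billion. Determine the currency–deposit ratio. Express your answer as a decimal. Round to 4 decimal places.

Using m = M/MB = 170/79.47 ≈ 2.139172. From m = (1 + c)/(c + rr + e), rearranging gives 1 + c = m·(c + rr + e), so c·(1 − m) = m·(rr + e) − 1.
Hence c = [m·(rr + e) − 1]/(1 − m) = [2.139172 × (0.277 + 0.0212) − 1] / (1 − 2.139172) ≈ 0.317861.

0.3179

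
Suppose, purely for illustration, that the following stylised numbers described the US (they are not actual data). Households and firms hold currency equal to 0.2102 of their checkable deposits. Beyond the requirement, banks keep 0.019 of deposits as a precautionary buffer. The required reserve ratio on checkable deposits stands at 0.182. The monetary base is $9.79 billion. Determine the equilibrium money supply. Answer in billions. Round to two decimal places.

The money multiplier is m = (1 + c) / (rr + e + c) = (1 + 0.2102) / (0.182 + 0.019 + 0.2102) ≈ 2.9431.
So M = m × MB = 2.9431 × 9.79 ≈ 28.8129 billion.

$28.81 billion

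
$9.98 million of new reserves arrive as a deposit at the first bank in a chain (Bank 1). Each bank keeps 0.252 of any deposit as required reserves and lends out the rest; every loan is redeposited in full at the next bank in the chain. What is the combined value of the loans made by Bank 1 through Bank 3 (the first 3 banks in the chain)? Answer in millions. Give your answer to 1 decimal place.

$17.2 million

Bank i lends (1 − rr)^i of the original deposit: Bank 1 lends 9.98·0.7480 ≈ 7.4650, Bank 2 lends 9.98·0.7480² ≈ 5.5838, and so on.
Summing a geometric series: total = 9.98·[0.7480·(1 − 0.7480^3) / (1 − 0.7480)] ≈ 17.2256 million.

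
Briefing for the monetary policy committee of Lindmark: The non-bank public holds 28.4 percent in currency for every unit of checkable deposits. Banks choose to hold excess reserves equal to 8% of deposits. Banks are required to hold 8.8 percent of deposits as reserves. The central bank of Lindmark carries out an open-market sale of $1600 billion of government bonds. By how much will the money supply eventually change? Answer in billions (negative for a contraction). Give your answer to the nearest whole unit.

-4545 billion

The money multiplier is m = (1 + c) / (rr + e + c) = (1 + 0.284) / (0.088 + 0.08 + 0.284) ≈ 2.84071.
The sale removes 1600 billion of base, so ΔM = m × ΔMB = 2.84071 × (−1600) = -4545.136 billion.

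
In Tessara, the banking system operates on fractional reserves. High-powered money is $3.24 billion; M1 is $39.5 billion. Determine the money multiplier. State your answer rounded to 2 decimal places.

12.19

The money multiplier is m = M / MB = 39.5 / 3.24 ≈ 12.19136.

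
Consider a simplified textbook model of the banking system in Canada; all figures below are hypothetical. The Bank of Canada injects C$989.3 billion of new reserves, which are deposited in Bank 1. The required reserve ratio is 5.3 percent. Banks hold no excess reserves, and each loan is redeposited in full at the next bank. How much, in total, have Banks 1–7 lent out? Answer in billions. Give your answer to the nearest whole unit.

C$5603 billion

Bank i lends (1 − rr)^i of the original deposit: Bank 1 lends 989.3·0.9470 = 936.8671, Bank 2 lends 989.3·0.9470² ≈ 887.2131, and so on.
Summing a geometric series: total = 989.3·[0.9470·(1 − 0.9470^7) / (1 − 0.9470)] ≈ 5602.7155 billion.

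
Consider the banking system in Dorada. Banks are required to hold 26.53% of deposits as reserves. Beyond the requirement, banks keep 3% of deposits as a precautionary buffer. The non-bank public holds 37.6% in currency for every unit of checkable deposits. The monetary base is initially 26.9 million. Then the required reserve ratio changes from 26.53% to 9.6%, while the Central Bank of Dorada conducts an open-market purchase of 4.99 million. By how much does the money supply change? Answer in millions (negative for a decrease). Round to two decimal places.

Before: m₁ = (1 + 0.376) / (0.2653 + 0.03 + 0.376) ≈ 2.04975, MB₁ = 26.9, so M₁ = 2.04975 × 26.9 ≈ 55.1383 million.
After: m₂ = (1 + 0.376) / (0.096 + 0.03 + 0.376) ≈ 2.74104, MB₂ = 26.9 + 4.99 = 31.89, so M₂ = 2.74104 × 31.89 ≈ 87.4118 million.
ΔM = M₂ − M₁ = 87.4118 − 55.1383 = 32.2735 million.

32.27 million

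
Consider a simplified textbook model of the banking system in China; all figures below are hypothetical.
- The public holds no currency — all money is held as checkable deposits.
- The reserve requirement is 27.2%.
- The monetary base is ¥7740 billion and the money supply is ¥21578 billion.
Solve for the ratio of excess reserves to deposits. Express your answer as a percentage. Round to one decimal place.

Using m = M/MB = 21578/7740 ≈ 2.787855. Since m = (1 + c)/(c + rr + e), the denominator satisfies c + rr + e = (1 + c)/m = (1 + 0) / 2.787855 ≈ 0.358699.
With c = 0 and rr = 0.272, the ratio of excess reserves to deposits is 0.358699 − 0 − 0.272 = 0.086699.

8.7%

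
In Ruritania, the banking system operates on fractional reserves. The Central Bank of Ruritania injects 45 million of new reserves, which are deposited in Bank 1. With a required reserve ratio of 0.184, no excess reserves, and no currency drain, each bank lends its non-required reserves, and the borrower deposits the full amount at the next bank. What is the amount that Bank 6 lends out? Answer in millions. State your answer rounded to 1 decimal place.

Each bank lends a fraction (1 − rr) = 0.8160 of the deposit it receives, so Bank 6 receives 45·0.8160^5 and lends 45·0.8160^6 ≈ 13.2848 million.

13.3 million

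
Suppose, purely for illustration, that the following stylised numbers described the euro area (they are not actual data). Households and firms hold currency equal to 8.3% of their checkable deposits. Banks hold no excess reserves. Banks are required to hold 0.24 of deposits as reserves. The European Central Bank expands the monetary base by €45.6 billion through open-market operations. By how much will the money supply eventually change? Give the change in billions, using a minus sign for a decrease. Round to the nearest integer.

The money multiplier is m = (1 + c) / (rr + c) = (1 + 0.083) / (0.24 + 0.083) ≈ 3.3529.
The purchase adds 45.6 billion of base, so ΔM = m × ΔMB = 3.3529 × (+45.6) ≈ 152.8922 billion.

€153 billion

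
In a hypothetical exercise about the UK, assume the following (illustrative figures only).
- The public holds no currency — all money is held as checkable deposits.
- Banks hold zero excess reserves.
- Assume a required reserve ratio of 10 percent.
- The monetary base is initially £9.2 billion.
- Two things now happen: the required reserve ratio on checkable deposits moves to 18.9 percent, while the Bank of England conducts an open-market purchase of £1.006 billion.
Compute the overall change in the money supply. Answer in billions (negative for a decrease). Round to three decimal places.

Before: m₁ = 1 / (0.1) = 10, MB₁ = 9.2, so M₁ = 10 × 9.2 = 92 billion.
After: m₂ = 1 / (0.189) ≈ 5.291005, MB₂ = 9.2 + 1.006 = 10.206, so M₂ = 5.291005 × 10.206 ≈ 54 billion.
ΔM = M₂ − M₁ = 54 − 92 = -38 billion.

-38.000 billion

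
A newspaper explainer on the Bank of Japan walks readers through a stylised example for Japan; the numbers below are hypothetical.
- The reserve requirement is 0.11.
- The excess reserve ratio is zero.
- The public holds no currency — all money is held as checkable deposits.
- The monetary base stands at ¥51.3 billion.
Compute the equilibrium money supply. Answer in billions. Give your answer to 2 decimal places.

With no currency drain or excess reserves, the money multiplier is m = 1/rr = 1/0.11 ≈ 9.09091.
Money supply M = m × MB = 9.09091 × 51.3 ≈ 466.3637 billion.

¥466.36 billion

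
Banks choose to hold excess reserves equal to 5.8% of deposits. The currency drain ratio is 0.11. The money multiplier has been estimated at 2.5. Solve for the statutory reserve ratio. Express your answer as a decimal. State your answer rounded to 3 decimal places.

0.276

Using m = 2.5. Since m = (1 + c)/(c + rr + e), the denominator satisfies c + rr + e = (1 + c)/m = (1 + 0.11) / 2.5 = 0.444000.
With c = 0.11 and e = 0.058, the statutory reserve ratio is 0.444000 − 0.11 − 0.058 = 0.276.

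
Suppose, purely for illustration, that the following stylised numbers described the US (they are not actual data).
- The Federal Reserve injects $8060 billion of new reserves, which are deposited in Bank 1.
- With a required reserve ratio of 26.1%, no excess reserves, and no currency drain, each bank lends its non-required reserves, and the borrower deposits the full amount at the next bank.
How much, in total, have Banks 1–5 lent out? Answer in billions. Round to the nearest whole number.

Bank i lends (1 − rr)^i of the original deposit: Bank 1 lends 8060·0.7390 = 5956.3400, Bank 2 lends 8060·0.7390² ≈ 4401.7353, and so on.
Summing a geometric series: total = 8060·[0.7390·(1 − 0.7390^5) / (1 − 0.7390)] ≈ 17791.3050 billion.

$17791 billion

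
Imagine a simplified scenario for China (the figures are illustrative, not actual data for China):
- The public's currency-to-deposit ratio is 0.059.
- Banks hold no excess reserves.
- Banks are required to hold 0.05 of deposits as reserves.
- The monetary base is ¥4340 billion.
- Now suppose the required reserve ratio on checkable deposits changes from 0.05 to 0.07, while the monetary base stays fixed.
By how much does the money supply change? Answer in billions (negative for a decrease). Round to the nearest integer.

Initially m₁ = (1 + 0.059) / (0.05 + 0.059) ≈ 9.71560, so M₁ = 9.71560 × 4340 = 42165.704 billion.
After the change m₂ = (1 + 0.059) / (0.07 + 0.059) ≈ 8.20930, so M₂ = 8.20930 × 4340 = 35628.362 billion.
ΔM = M₂ − M₁ = 35628.362 − 42165.704 = -6537.342 billion.

-6537 billion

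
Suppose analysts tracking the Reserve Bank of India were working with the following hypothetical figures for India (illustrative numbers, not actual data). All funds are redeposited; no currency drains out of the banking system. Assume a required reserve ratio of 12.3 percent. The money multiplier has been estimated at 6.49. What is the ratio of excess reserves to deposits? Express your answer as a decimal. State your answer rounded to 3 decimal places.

0.031

Using m = 6.49. Since m = (1 + c)/(c + rr + e), the denominator satisfies c + rr + e = (1 + c)/m = (1 + 0) / 6.49 ≈ 0.154083.
With c = 0 and rr = 0.123, the ratio of excess reserves to deposits is 0.154083 − 0 − 0.123 = 0.031083.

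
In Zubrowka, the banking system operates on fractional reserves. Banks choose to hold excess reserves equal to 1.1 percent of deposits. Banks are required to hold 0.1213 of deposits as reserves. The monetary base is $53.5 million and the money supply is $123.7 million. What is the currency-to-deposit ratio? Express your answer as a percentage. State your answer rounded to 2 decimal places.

52.90%

Using m = M/MB = 123.7/53.5 ≈ 2.312150. From m = (1 + c)/(c + rr + e), rearranging gives 1 + c = m·(c + rr + e), so c·(1 − m) = m·(rr + e) − 1.
Hence c = [m·(rr + e) − 1]/(1 − m) = [2.312150 × (0.1213 + 0.011) − 1] / (1 − 2.312150) ≈ 0.528981.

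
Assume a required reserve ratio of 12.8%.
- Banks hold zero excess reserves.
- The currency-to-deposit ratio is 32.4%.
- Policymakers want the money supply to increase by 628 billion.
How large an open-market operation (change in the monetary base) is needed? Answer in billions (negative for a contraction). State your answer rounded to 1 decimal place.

The money multiplier is m = (1 + c) / (rr + c) = (1 + 0.324) / (0.128 + 0.324) ≈ 2.92920.
ΔMB = ΔM / m = (+628) / 2.92920 ≈ 214.393 billion.

214.4 billion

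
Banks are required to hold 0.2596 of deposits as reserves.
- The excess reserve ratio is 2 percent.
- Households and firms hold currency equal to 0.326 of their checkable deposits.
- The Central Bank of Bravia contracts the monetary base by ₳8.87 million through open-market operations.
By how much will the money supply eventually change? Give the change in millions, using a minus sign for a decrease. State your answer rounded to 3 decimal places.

The money multiplier is m = (1 + c) / (rr + e + c) = (1 + 0.326) / (0.2596 + 0.02 + 0.326) ≈ 2.18956.
The sale removes 8.87 million of base, so ΔM = m × ΔMB = 2.18956 × (−8.87) ≈ -19.4214 million.

-19.421 million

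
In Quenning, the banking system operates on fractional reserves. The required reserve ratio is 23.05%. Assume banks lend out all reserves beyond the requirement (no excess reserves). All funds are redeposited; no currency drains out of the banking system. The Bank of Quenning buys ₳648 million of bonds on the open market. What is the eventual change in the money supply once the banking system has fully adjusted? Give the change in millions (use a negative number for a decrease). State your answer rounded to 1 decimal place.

₳2811.3 million

The simple money multiplier is m = 1/rr = 1/0.2305 ≈ 4.33839.
An open-market purchase increases the monetary base by 648 million, so ΔM = m × ΔMB = 4.33839 × 648 ≈ 2811.2767 million.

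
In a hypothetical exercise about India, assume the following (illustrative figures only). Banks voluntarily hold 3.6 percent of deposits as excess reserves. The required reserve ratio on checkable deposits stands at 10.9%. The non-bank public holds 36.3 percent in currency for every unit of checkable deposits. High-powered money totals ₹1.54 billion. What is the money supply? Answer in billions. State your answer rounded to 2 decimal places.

The money multiplier is m = (1 + c) / (rr + e + c) = (1 + 0.363) / (0.109 + 0.036 + 0.363) ≈ 2.6831.
So M = m × MB = 2.6831 × 1.54 ≈ 4.132 billion.

₹4.13 billion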